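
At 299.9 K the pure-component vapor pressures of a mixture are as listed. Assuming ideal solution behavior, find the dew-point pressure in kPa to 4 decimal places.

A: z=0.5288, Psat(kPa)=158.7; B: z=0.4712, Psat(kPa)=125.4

Pdew = 141.0507 kPa

At the dew point ψ → 1, so Σzᵢ/Kᵢ = 1 with Kᵢ = Pᵢˢᵃᵗ/P ⇒ 1/P = Σzᵢ/Pᵢˢᵃᵗ.
1/P = 0.5288/158.7 + 0.4712/125.4 = 0.0070896 ⇒ P = 141.0507 kPa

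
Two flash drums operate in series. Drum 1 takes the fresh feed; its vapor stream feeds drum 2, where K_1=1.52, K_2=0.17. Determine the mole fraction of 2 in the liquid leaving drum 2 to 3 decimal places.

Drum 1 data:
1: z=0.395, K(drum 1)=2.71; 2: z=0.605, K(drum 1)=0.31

Drum 1:
Newton–Raphson from ψ₁ = 0.42:
  ψ₁ = 0.420: g = -0.1947, g' = -0.962 → ψ₁ = 0.218
  ψ₁ = 0.218: g = 0.0010, g' = -1.012 → ψ₁ = 0.219
Converged at ψ₁ = 0.219.
Drum-1 compositions:
  1: x = 0.287, y = 0.779
  2: x = 0.713, y = 0.221
Drum-2 feed = drum-1 vapor: z₂ = (0.7791, 0.2209).
Drum 2:
Binary case is linear: z₁(K₁−1)(1+ψ₂(K₂−1)) + z₂(K₂−1)(1+ψ₂(K₁−1)) = 0
⇒ ψ₂ = [z₁(K₁−1)+z₂(K₂−1)] / [−(K₁−1)(K₂−1)] = 0.2218/0.4316 = 0.514
  1: x = 0.615, y = 0.935
  2: x = 0.385, y = 0.065

x_2 (drum 2) = 0.385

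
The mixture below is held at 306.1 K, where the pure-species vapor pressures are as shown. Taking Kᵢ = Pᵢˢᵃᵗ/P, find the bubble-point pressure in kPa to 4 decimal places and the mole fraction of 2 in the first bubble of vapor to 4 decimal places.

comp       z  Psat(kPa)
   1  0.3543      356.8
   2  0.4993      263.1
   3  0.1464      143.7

Pbub = 278.8178 kPa, y_2 = 0.4712

At the bubble point ψ → 0, so ΣzᵢKᵢ = 1 with Kᵢ = Pᵢˢᵃᵗ/P ⇒ P = ΣzᵢPᵢˢᵃᵗ.
P = 0.3543·356.8 + 0.4993·263.1 + 0.1464·143.7 = 278.8178 kPa
yᵢ = zᵢPᵢˢᵃᵗ/P ⇒ y_2 = 0.4993·263.1/278.8178 = 0.4712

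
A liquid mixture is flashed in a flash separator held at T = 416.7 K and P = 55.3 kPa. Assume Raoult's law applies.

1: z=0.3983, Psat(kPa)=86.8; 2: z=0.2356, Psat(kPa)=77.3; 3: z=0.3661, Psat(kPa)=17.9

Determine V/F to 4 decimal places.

Raoult's law: Kᵢ = Pᵢˢᵃᵗ/P = Pᵢˢᵃᵗ/55.3.
  K_1 = 86.8/55.3 = 1.569620, K_2 = 77.3/55.3 = 1.397830, K_3 = 17.9/55.3 = 0.323689
Newton–Raphson from V/F = 0.5:
  V/F = 0.5000: g = -0.11934, g' = -0.4865 → V/F = 0.2547
  V/F = 0.2547: g = -0.01589, g' = -0.3737 → V/F = 0.2122
  V/F = 0.2122: g = -0.00024, g' = -0.3628 → V/F = 0.2115
Converged at V/F = 0.2115.

V/F = 0.2115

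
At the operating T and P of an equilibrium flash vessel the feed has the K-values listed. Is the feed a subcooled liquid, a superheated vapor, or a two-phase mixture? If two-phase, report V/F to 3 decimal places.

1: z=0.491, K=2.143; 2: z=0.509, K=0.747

superheated vapor

ΣzᵢKᵢ = 1.432; Σzᵢ/Kᵢ = 0.911.
Since Σzᵢ/Kᵢ < 1 the mixture is above its dew point — single vapor phase.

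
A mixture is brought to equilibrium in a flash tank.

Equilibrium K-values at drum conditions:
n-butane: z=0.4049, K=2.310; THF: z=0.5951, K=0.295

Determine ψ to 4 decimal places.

ψ = 0.1201

Rachford–Rice: g(ψ) = Σ zᵢ(Kᵢ−1)/(1+ψ(Kᵢ−1)) = 0.
g(0) = ΣzᵢKᵢ − 1 = 0.1109 and g(1) = 1 − Σzᵢ/Kᵢ = -1.1926, so a root lies in (0, 1).
Binary case is linear: z₁(K₁−1)(1+ψ(K₂−1)) + z₂(K₂−1)(1+ψ(K₁−1)) = 0
⇒ ψ = [z₁(K₁−1)+z₂(K₂−1)] / [−(K₁−1)(K₂−1)] = 0.11087/0.92355 = 0.1201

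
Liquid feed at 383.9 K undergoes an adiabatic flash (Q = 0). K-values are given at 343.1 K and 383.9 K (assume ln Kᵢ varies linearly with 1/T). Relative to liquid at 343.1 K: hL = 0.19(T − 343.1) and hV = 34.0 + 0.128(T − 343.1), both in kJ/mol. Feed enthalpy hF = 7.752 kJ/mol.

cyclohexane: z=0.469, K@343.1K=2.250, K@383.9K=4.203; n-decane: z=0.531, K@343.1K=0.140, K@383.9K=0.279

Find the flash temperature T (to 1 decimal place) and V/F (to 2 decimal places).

Adiabatic flash: solve Rachford–Rice at each trial T, then check hF = ψ·hV(T) + (1−ψ)·hL(T).
  T = 343.1 K: K = (2.250, 0.140), RR gives ψ = 0.121, H_out = 4.099 kJ/mol
  T = 383.9 K: K = (4.203, 0.279), RR gives ψ = 0.485, H_out = 23.006 kJ/mol
  T = 363.5 K: K = (3.130, 0.201), RR gives ψ = 0.338, H_out = 14.941 kJ/mol
  T = 353.3 K: K = (2.666, 0.169), RR gives ψ = 0.246, H_out = 10.133 kJ/mol
  T = 348.2 K: K = (2.452, 0.154), RR gives ψ = 0.189, H_out = 7.326 kJ/mol
  T = 350.8 K: K = (2.560, 0.161), RR gives ψ = 0.219, H_out = 8.801 kJ/mol
  T = 349.5 K: K = (2.506, 0.158), RR gives ψ = 0.204, H_out = 8.076 kJ/mol
Linear interpolation between T = 348.2 (H_out = 7.326) and T = 349.5 (H_out = 8.076) on hF = 7.752 gives T ≈ 348.9 K, at which ψ = 0.20.

T = 348.9 K, V/F = 0.20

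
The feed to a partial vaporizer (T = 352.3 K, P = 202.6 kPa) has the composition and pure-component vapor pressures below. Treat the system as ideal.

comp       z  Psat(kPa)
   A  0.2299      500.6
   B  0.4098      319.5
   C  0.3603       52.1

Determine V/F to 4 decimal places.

V/F = 0.4347

Raoult's law: Kᵢ = Pᵢˢᵃᵗ/P = Pᵢˢᵃᵗ/202.6.
  K_A = 500.6/202.6 = 2.470879, K_B = 319.5/202.6 = 1.576999, K_C = 52.1/202.6 = 0.257157
Rachford–Rice: g(V/F) = Σ zᵢ(Kᵢ−1)/(1+V/F(Kᵢ−1)) = 0.
Check two-phase: ΣzᵢKᵢ = 1.3070 > 1 and Σzᵢ/Kᵢ = 1.7540 > 1, so g(0) = 0.3070 > 0 and g(1) = -0.7540 < 0.
Newton–Raphson from V/F = 0.5:
  V/F = 0.5000: g = -0.04743, g' = -0.7505 → V/F = 0.4368
  V/F = 0.4368: g = -0.00147, g' = -0.7071 → V/F = 0.4347
Converged at V/F = 0.4347.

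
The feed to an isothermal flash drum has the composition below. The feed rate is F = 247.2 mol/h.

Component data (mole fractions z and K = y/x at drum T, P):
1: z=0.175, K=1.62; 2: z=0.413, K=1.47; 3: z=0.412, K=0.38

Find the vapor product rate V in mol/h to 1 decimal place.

V = 36.3 mol/h

Rachford–Rice: g(ψ) = Σ zᵢ(Kᵢ−1)/(1+ψ(Kᵢ−1)) = 0.
Check two-phase: ΣzᵢKᵢ = 1.047 > 1 and Σzᵢ/Kᵢ = 1.473 > 1, so g(0) = 0.047 > 0 and g(1) = -0.473 < 0.
Newton iteration, ψ⁰ = 0.38:
  ψ = 0.380: g = -0.0817, g' = -0.381 → ψ = 0.166
  ψ = 0.166: g = -0.0062, g' = -0.331 → ψ = 0.147
Converged at ψ = 0.147.
Then V = ψ·F = 0.1468·247.2 = 36.3 mol/h and L = F − V = 210.9 mol/h.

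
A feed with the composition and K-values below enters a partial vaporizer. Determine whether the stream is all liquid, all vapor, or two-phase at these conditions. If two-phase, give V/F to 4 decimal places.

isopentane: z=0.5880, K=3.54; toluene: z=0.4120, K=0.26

ΣzᵢKᵢ = 2.1886; Σzᵢ/Kᵢ = 1.7507.
Both exceed 1, so a two-phase solution exists.
Binary case is linear: z₁(K₁−1)(1+ψ(K₂−1)) + z₂(K₂−1)(1+ψ(K₁−1)) = 0
⇒ ψ = [z₁(K₁−1)+z₂(K₂−1)] / [−(K₁−1)(K₂−1)] = 1.18864/1.87960 = 0.6324

two-phase, V/F = 0.6324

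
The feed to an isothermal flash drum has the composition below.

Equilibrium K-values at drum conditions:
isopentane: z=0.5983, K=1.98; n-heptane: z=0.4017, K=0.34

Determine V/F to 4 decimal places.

V/F = 0.4966

Material balance + equilibrium reduce to Σ zᵢ(Kᵢ−1)/(1+V/F(Kᵢ−1)) = 0.
Check two-phase: ΣzᵢKᵢ = 1.3212 > 1 and Σzᵢ/Kᵢ = 1.4836 > 1, so g(0) = 0.3212 > 0 and g(1) = -0.4836 < 0.
Newton iteration, V/F⁰ = 0.57:
  V/F = 0.5700: g = -0.04882, g' = -0.6862 → V/F = 0.4989
  V/F = 0.4989: g = -0.00145, g' = -0.6481 → V/F = 0.4966
Converged at V/F = 0.4966.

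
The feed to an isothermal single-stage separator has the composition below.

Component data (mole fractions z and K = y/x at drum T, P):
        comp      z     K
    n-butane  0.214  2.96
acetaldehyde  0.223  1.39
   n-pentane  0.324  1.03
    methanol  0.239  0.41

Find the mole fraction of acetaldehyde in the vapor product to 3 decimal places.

Material balance + equilibrium reduce to Σ zᵢ(Kᵢ−1)/(1+ψ(Kᵢ−1)) = 0.
g(0) = ΣzᵢKᵢ − 1 = 0.375 and g(1) = 1 − Σzᵢ/Kᵢ = -0.130, so a root lies in (0, 1).
Iterate (Newton) starting at ψ = 0.5:
  ψ = 0.500: g = 0.0942, g' = -0.401 → ψ = 0.735
Converged at ψ = 0.735.
Compositions from xᵢ = zᵢ/(1+ψ(Kᵢ−1)), yᵢ = Kᵢxᵢ:
  n-butane: x = 0.088, y = 0.260
  acetaldehyde: x = 0.173, y = 0.241
  n-pentane: x = 0.317, y = 0.327
  methanol: x = 0.422, y = 0.173

y_acetaldehyde = 0.241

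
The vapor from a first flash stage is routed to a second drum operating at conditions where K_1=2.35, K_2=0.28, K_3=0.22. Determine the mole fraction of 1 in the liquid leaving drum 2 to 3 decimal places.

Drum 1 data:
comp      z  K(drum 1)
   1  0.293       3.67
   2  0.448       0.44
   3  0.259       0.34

Drum 1:
Let ψ₁ = V/F and solve Σ zᵢ(Kᵢ−1)/(1+ψ₁(Kᵢ−1)) = 0.
Feasibility: ΣzᵢKᵢ = 1.360, Σzᵢ/Kᵢ = 1.860 — both > 1, two phases present.
Newton iteration, ψ₁⁰ = 0.5:
  ψ₁ = 0.500: g = -0.2685, g' = -0.905 → ψ₁ = 0.203
  ψ₁ = 0.203: g = 0.0264, g' = -1.207 → ψ₁ = 0.225
  ψ₁ = 0.225: g = 0.0006, g' = -1.154 → ψ₁ = 0.226
Converged at ψ₁ = 0.226.
Drum-1 compositions:
  1: x = 0.183, y = 0.671
  2: x = 0.513, y = 0.226
  3: x = 0.304, y = 0.103
Drum-2 feed = drum-1 vapor: z₂ = (0.6709, 0.2257, 0.1035).
Drum 2:
Let ψ₂ = V/F and solve Σ zᵢ(Kᵢ−1)/(1+ψ₂(Kᵢ−1)) = 0.
Check two-phase: ΣzᵢKᵢ = 1.662 > 1 and Σzᵢ/Kᵢ = 1.562 > 1, so g(0) = 0.662 > 0 and g(1) = -0.562 < 0.
Newton iteration, ψ₂⁰ = 0.38:
  ψ₂ = 0.380: g = 0.2602, g' = -0.883 → ψ₂ = 0.675
  ψ₂ = 0.675: g = -0.0124, g' = -1.058 → ψ₂ = 0.663
Converged at ψ₂ = 0.663.
  1: x = 0.354, y = 0.832
  2: x = 0.432, y = 0.121
  3: x = 0.214, y = 0.047

x_1 (drum 2) = 0.354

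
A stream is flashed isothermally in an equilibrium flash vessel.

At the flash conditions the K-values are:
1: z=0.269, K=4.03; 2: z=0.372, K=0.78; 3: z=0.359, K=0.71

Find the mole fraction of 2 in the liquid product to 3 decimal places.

Iterate (Newton) starting at V/F = 0.5:
  V/F = 0.500: g = 0.1104, g' = -0.454 → V/F = 0.743
  V/F = 0.743: g = 0.0202, g' = -0.308 → V/F = 0.808
  V/F = 0.808: g = 0.0008, g' = -0.286 → V/F = 0.811
Converged at V/F = 0.811.
Compositions from xᵢ = zᵢ/(1+V/F(Kᵢ−1)), yᵢ = Kᵢxᵢ:
  1: x = 0.078, y = 0.314
  2: x = 0.453, y = 0.353
  3: x = 0.469, y = 0.333

x_2 = 0.453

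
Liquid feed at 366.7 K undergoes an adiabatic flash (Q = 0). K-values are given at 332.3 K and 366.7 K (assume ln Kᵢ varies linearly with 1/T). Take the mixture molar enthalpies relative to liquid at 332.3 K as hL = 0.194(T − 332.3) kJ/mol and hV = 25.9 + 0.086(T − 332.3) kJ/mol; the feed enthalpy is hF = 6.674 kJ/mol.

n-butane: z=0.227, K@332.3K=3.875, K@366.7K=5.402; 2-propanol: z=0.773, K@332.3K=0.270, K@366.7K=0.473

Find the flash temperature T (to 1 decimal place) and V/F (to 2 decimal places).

T = 349.3 K, V/F = 0.14

Adiabatic flash: solve Rachford–Rice at each trial T, then check hF = ψ·hV(T) + (1−ψ)·hL(T).
  T = 332.3 K: K = (3.875, 0.270), RR gives ψ = 0.042, H_out = 1.090 kJ/mol
  T = 366.7 K: K = (5.402, 0.473), RR gives ψ = 0.255, H_out = 12.334 kJ/mol
  T = 349.5 K: K = (4.613, 0.362), RR gives ψ = 0.142, H_out = 6.751 kJ/mol
  T = 340.9 K: K = (4.237, 0.314), RR gives ψ = 0.092, H_out = 3.968 kJ/mol
  T = 345.2 K: K = (4.423, 0.338), RR gives ψ = 0.117, H_out = 5.367 kJ/mol
  T = 347.4 K: K = (4.520, 0.350), RR gives ψ = 0.130, H_out = 6.076 kJ/mol
Linear interpolation between T = 347.4 (H_out = 6.076) and T = 349.5 (H_out = 6.751) on hF = 6.674 gives T ≈ 349.3 K, at which ψ = 0.14.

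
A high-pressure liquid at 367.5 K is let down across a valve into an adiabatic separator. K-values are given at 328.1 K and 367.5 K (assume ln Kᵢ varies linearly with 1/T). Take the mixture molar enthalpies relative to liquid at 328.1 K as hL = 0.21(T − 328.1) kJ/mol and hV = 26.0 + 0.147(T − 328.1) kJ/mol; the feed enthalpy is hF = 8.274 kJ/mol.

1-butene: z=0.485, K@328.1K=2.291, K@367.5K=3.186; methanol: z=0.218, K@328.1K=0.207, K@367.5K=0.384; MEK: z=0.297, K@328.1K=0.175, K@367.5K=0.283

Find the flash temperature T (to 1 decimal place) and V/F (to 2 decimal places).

Adiabatic flash: solve Rachford–Rice at each trial T, then check hF = ψ·hV(T) + (1−ψ)·hL(T).
  T = 328.1 K: K = (2.291, 0.207, 0.175), RR gives ψ = 0.199, H_out = 5.167 kJ/mol
  T = 367.5 K: K = (3.186, 0.384, 0.283), RR gives ψ = 0.482, H_out = 19.606 kJ/mol
  T = 347.8 K: K = (2.727, 0.287, 0.226), RR gives ψ = 0.349, H_out = 12.789 kJ/mol
  T = 338.0 K: K = (2.507, 0.245, 0.200), RR gives ψ = 0.279, H_out = 9.158 kJ/mol
  T = 333.1 K: K = (2.399, 0.226, 0.187), RR gives ψ = 0.241, H_out = 7.234 kJ/mol
  T = 335.6 K: K = (2.454, 0.235, 0.193), RR gives ψ = 0.261, H_out = 8.227 kJ/mol
Linear interpolation between T = 335.6 (H_out = 8.227) and T = 338.0 (H_out = 9.158) on hF = 8.274 gives T ≈ 335.7 K, at which ψ = 0.26.

T = 335.7 K, V/F = 0.26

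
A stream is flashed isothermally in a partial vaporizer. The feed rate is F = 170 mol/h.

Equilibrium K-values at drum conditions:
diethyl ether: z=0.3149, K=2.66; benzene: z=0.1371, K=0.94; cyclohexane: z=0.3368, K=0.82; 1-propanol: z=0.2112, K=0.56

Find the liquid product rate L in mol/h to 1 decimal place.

Rachford–Rice: g(ψ) = Σ zᵢ(Kᵢ−1)/(1+ψ(Kᵢ−1)) = 0.
Check two-phase: ΣzᵢKᵢ = 1.3610 > 1 and Σzᵢ/Kᵢ = 1.0521 > 1, so g(0) = 0.3610 > 0 and g(1) = -0.0521 < 0.
Iterate (Newton) starting at ψ = 0.5:
  ψ = 0.5000: g = 0.09141, g' = -0.3400 → ψ = 0.7688
  ψ = 0.7688: g = 0.01023, g' = -0.2761 → ψ = 0.8059
  ψ = 0.8059: g = 0.00007, g' = -0.2724 → ψ = 0.8061
Converged at ψ = 0.8061.
Then V = ψ·F = 0.8061·170 = 137.0 mol/h and L = F − V = 33.0 mol/h.

L = 33.0 mol/h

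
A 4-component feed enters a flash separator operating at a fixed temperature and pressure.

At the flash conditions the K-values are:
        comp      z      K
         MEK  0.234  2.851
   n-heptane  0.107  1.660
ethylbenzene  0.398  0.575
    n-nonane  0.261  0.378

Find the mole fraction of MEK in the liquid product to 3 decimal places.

Rachford–Rice: g(V/F) = Σ zᵢ(Kᵢ−1)/(1+V/F(Kᵢ−1)) = 0.
g(0) = ΣzᵢKᵢ − 1 = 0.172 and g(1) = 1 − Σzᵢ/Kᵢ = -0.529, so a root lies in (0, 1).
Newton iteration, V/F⁰ = 0.58:
  V/F = 0.580: g = -0.2185, g' = -0.585 → V/F = 0.206
  V/F = 0.206: g = 0.0040, g' = -0.675 → V/F = 0.212
Converged at V/F = 0.212.
Compositions from xᵢ = zᵢ/(1+V/F(Kᵢ−1)), yᵢ = Kᵢxᵢ:
  MEK: x = 0.168, y = 0.479
  n-heptane: x = 0.094, y = 0.156
  ethylbenzene: x = 0.437, y = 0.252
  n-nonane: x = 0.301, y = 0.114

x_MEK = 0.168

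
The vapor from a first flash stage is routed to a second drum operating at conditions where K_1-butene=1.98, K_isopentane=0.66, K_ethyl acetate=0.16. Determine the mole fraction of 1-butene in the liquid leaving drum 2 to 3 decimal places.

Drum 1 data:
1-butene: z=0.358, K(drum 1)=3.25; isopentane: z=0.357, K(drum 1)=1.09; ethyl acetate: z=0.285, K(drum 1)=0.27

Drum 1:
Newton–Raphson from ψ₁ = 0.5:
  ψ₁ = 0.500: g = 0.0822, g' = -0.781 → ψ₁ = 0.605
  ψ₁ = 0.605: g = -0.0012, g' = -0.815 → ψ₁ = 0.604
Converged at ψ₁ = 0.604.
Drum-1 compositions:
  1-butene: x = 0.152, y = 0.493
  isopentane: x = 0.339, y = 0.369
  ethyl acetate: x = 0.510, y = 0.138
Drum-2 feed = drum-1 vapor: z₂ = (0.4933, 0.3691, 0.1376).
Drum 2:
Rachford–Rice: g(ψ₂) = Σ zᵢ(Kᵢ−1)/(1+ψ₂(Kᵢ−1)) = 0.
Feasibility: ΣzᵢKᵢ = 1.242, Σzᵢ/Kᵢ = 1.668 — both > 1, two phases present.
Newton iteration, ψ₂⁰ = 0.43:
  ψ₂ = 0.430: g = 0.0122, g' = -0.531 → ψ₂ = 0.453
Converged at ψ₂ = 0.453.
  1-butene: x = 0.342, y = 0.677
  isopentane: x = 0.436, y = 0.288
  ethyl acetate: x = 0.222, y = 0.036

x_1-butene (drum 2) = 0.342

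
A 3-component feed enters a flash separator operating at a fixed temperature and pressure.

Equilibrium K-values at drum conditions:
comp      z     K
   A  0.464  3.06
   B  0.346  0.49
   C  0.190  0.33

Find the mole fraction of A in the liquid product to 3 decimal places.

Let ψ = V/F and solve Σ zᵢ(Kᵢ−1)/(1+ψ(Kᵢ−1)) = 0.
Check two-phase: ΣzᵢKᵢ = 1.652 > 1 and Σzᵢ/Kᵢ = 1.434 > 1, so g(0) = 0.652 > 0 and g(1) = -0.434 < 0.
Newton iteration, ψ⁰ = 0.56:
  ψ = 0.560: g = -0.0069, g' = -0.819 → ψ = 0.552
Converged at ψ = 0.552.
Compositions from xᵢ = zᵢ/(1+ψ(Kᵢ−1)), yᵢ = Kᵢxᵢ:
  A: x = 0.217, y = 0.665
  B: x = 0.481, y = 0.236
  C: x = 0.301, y = 0.099

x_A = 0.217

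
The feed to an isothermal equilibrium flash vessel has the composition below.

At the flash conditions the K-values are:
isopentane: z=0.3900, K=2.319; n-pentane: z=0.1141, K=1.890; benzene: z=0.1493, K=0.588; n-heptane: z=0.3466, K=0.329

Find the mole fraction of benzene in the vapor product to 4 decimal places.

y_benzene = 0.1067

Newton–Raphson from V/F = 0.5:
  V/F = 0.5000: g = -0.04721, g' = -0.6833 → V/F = 0.4309
  V/F = 0.4309: g = -0.00057, g' = -0.6693 → V/F = 0.4301
Converged at V/F = 0.4301.
Compositions from xᵢ = zᵢ/(1+V/F(Kᵢ−1)), yᵢ = Kᵢxᵢ:
  isopentane: x = 0.2488, y = 0.5771
  n-pentane: x = 0.0825, y = 0.1560
  benzene: x = 0.1815, y = 0.1067
  n-heptane: x = 0.4872, y = 0.1603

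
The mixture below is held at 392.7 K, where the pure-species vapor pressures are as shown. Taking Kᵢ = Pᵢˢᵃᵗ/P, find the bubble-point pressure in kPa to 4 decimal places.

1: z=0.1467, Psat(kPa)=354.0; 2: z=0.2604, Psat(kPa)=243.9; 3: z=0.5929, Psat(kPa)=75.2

Pbub = 160.0294 kPa

At the bubble point ψ → 0, so ΣzᵢKᵢ = 1 with Kᵢ = Pᵢˢᵃᵗ/P ⇒ P = ΣzᵢPᵢˢᵃᵗ.
P = 0.1467·354.0 + 0.2604·243.9 + 0.5929·75.2 = 160.0294 kPa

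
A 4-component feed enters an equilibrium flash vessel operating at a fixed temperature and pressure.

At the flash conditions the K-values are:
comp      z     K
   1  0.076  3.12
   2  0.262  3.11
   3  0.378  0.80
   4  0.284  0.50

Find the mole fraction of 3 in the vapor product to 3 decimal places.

y_3 = 0.348

Let ψ = V/F and solve Σ zᵢ(Kᵢ−1)/(1+ψ(Kᵢ−1)) = 0.
g(0) = ΣzᵢKᵢ − 1 = 0.496 and g(1) = 1 − Σzᵢ/Kᵢ = -0.149, so a root lies in (0, 1).
Iterate (Newton) starting at ψ = 0.5:
  ψ = 0.500: g = 0.0739, g' = -0.502 → ψ = 0.647
  ψ = 0.647: g = 0.0048, g' = -0.444 → ψ = 0.658
Converged at ψ = 0.658.
Compositions from xᵢ = zᵢ/(1+ψ(Kᵢ−1)), yᵢ = Kᵢxᵢ:
  1: x = 0.032, y = 0.099
  2: x = 0.110, y = 0.341
  3: x = 0.435, y = 0.348
  4: x = 0.423, y = 0.212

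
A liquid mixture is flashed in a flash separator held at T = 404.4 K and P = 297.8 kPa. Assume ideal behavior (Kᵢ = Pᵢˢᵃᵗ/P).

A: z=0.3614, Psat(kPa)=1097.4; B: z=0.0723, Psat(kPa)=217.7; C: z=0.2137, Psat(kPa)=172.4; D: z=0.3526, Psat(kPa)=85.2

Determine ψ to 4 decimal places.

ψ = 0.3859

Raoult's law: Kᵢ = Pᵢˢᵃᵗ/P = Pᵢˢᵃᵗ/297.8.
  K_A = 1097.4/297.8 = 3.685024, K_B = 217.7/297.8 = 0.731028, K_C = 172.4/297.8 = 0.578912, K_D = 85.2/297.8 = 0.286098
Material balance + equilibrium reduce to Σ zᵢ(Kᵢ−1)/(1+ψ(Kᵢ−1)) = 0.
g(0) = ΣzᵢKᵢ − 1 = 0.6092 and g(1) = 1 − Σzᵢ/Kᵢ = -0.7986, so a root lies in (0, 1).
Iterate (Newton) starting at ψ = 0.5:
  ψ = 0.5000: g = -0.11366, g' = -0.9772 → ψ = 0.3837
  ψ = 0.3837: g = 0.00227, g' = -1.0334 → ψ = 0.3859
Converged at ψ = 0.3859.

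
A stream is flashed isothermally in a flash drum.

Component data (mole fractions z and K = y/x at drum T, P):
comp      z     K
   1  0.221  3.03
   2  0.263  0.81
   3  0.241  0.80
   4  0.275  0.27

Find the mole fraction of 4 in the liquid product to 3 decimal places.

Let ψ = V/F and solve Σ zᵢ(Kᵢ−1)/(1+ψ(Kᵢ−1)) = 0.
g(0) = ΣzᵢKᵢ − 1 = 0.150 and g(1) = 1 − Σzᵢ/Kᵢ = -0.717, so a root lies in (0, 1).
Newton iteration, ψ⁰ = 0.5:
  ψ = 0.500: g = -0.2023, g' = -0.611 → ψ = 0.169
  ψ = 0.169: g = 0.0035, g' = -0.716 → ψ = 0.174
Converged at ψ = 0.174.
Compositions from xᵢ = zᵢ/(1+ψ(Kᵢ−1)), yᵢ = Kᵢxᵢ:
  1: x = 0.163, y = 0.495
  2: x = 0.272, y = 0.220
  3: x = 0.250, y = 0.200
  4: x = 0.315, y = 0.085

x_4 = 0.315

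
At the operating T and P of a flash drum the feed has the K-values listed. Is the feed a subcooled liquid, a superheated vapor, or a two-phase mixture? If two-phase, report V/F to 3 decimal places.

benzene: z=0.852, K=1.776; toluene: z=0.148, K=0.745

ΣzᵢKᵢ = 1.623; Σzᵢ/Kᵢ = 0.678.
Since Σzᵢ/Kᵢ < 1 the mixture is above its dew point — single vapor phase.

superheated vapor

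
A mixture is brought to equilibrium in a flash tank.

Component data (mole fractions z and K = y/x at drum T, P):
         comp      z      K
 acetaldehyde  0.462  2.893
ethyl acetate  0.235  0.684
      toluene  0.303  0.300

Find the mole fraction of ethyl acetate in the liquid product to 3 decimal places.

x_ethyl acetate = 0.284

Newton iteration, V/F⁰ = 0.41:
  V/F = 0.410: g = 0.1096, g' = -0.848 → V/F = 0.539
  V/F = 0.539: g = 0.0025, g' = -0.823 → V/F = 0.542
Converged at V/F = 0.542.
Compositions from xᵢ = zᵢ/(1+V/F(Kᵢ−1)), yᵢ = Kᵢxᵢ:
  acetaldehyde: x = 0.228, y = 0.659
  ethyl acetate: x = 0.284, y = 0.194
  toluene: x = 0.488, y = 0.147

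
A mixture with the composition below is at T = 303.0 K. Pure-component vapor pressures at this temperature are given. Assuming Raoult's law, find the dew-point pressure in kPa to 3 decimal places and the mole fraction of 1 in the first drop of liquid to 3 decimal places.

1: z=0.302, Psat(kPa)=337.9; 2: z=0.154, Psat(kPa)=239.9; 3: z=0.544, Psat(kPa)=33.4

Pdew = 56.107 kPa, x_1 = 0.050

At the dew point ψ → 1, so Σzᵢ/Kᵢ = 1 with Kᵢ = Pᵢˢᵃᵗ/P ⇒ 1/P = Σzᵢ/Pᵢˢᵃᵗ.
1/P = 0.302/337.9 + 0.154/239.9 + 0.544/33.4 = 0.017823 ⇒ P = 56.107 kPa
xᵢ = zᵢP/Pᵢˢᵃᵗ ⇒ x_1 = 0.302·56.107/337.9 = 0.050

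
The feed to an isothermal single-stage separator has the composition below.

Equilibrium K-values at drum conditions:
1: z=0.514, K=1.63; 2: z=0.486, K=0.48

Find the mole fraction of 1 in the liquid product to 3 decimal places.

x_1 = 0.452

Material balance + equilibrium reduce to Σ zᵢ(Kᵢ−1)/(1+V/F(Kᵢ−1)) = 0.
Check two-phase: ΣzᵢKᵢ = 1.071 > 1 and Σzᵢ/Kᵢ = 1.328 > 1, so g(0) = 0.071 > 0 and g(1) = -0.328 < 0.
Binary case is linear: z₁(K₁−1)(1+V/F(K₂−1)) + z₂(K₂−1)(1+V/F(K₁−1)) = 0
⇒ V/F = [z₁(K₁−1)+z₂(K₂−1)] / [−(K₁−1)(K₂−1)] = 0.0711/0.3276 = 0.217
Compositions from xᵢ = zᵢ/(1+V/F(Kᵢ−1)), yᵢ = Kᵢxᵢ:
  1: x = 0.452, y = 0.737
  2: x = 0.548, y = 0.263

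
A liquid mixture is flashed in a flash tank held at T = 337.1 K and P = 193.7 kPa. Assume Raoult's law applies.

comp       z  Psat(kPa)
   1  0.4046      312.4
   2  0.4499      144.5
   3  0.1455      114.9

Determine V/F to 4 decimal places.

Raoult's law: Kᵢ = Pᵢˢᵃᵗ/P = Pᵢˢᵃᵗ/193.7.
  K_1 = 312.4/193.7 = 1.612803, K_2 = 144.5/193.7 = 0.745999, K_3 = 114.9/193.7 = 0.593185
Rachford–Rice: g(V/F) = Σ zᵢ(Kᵢ−1)/(1+V/F(Kᵢ−1)) = 0.
Feasibility: ΣzᵢKᵢ = 1.0745, Σzᵢ/Kᵢ = 1.0992 — both > 1, two phases present.
Newton iteration, V/F⁰ = 0.69:
  V/F = 0.6900: g = -0.04659, g' = -0.1643 → V/F = 0.4064
  V/F = 0.4064: g = 0.00017, g' = -0.1680 → V/F = 0.4073
Converged at V/F = 0.4073.

V/F = 0.4073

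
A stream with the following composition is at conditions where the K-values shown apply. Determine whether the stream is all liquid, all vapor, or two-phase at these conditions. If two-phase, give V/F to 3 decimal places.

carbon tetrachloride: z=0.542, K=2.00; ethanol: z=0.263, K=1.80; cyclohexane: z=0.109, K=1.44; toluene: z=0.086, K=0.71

ΣzᵢKᵢ = 1.775; Σzᵢ/Kᵢ = 0.614.
Since Σzᵢ/Kᵢ < 1 the mixture is above its dew point — single vapor phase.

all vapor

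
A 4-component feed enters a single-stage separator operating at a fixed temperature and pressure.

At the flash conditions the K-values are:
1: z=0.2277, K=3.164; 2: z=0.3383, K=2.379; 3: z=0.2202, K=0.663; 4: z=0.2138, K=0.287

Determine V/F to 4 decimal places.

Material balance + equilibrium reduce to Σ zᵢ(Kᵢ−1)/(1+V/F(Kᵢ−1)) = 0.
Check two-phase: ΣzᵢKᵢ = 1.7326 > 1 and Σzᵢ/Kᵢ = 1.2912 > 1, so g(0) = 0.7326 > 0 and g(1) = -0.2912 < 0.
Newton–Raphson from V/F = 0.54:
  V/F = 0.5400: g = 0.15602, g' = -0.7629 → V/F = 0.7445
  V/F = 0.7445: g = -0.00510, g' = -0.8514 → V/F = 0.7385
Converged at V/F = 0.7385.

V/F = 0.7385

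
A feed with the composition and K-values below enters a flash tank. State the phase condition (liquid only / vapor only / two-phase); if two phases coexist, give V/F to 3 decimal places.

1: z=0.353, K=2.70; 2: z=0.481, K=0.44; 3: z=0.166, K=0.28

ΣzᵢKᵢ = 1.211; Σzᵢ/Kᵢ = 1.817.
Both exceed 1, so a two-phase solution exists.
Material balance + equilibrium reduce to Σ zᵢ(Kᵢ−1)/(1+ψ(Kᵢ−1)) = 0.
Newton iteration, ψ⁰ = 0.5:
  ψ = 0.500: g = -0.2365, g' = -0.799 → ψ = 0.204
  ψ = 0.204: g = 0.0013, g' = -0.873 → ψ = 0.206
Converged at ψ = 0.206.

two-phase, V/F = 0.206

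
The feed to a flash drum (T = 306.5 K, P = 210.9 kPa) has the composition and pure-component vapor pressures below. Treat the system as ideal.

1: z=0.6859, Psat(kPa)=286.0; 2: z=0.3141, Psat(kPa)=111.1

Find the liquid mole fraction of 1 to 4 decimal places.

Raoult's law: Kᵢ = Pᵢˢᵃᵗ/P = Pᵢˢᵃᵗ/210.9.
  K_1 = 286.0/210.9 = 1.356093, K_2 = 111.1/210.9 = 0.526790
Iterate (Newton) starting at ψ = 0.5:
  ψ = 0.5000: g = 0.01263, g' = -0.1834 → ψ = 0.5689
  ψ = 0.5689: g = -0.00028, g' = -0.1918 → ψ = 0.5674
Converged at ψ = 0.5674.
Compositions from xᵢ = zᵢ/(1+ψ(Kᵢ−1)), yᵢ = Kᵢxᵢ:
  1: x = 0.5706, y = 0.7738
  2: x = 0.4294, y = 0.2262

x_1 = 0.5706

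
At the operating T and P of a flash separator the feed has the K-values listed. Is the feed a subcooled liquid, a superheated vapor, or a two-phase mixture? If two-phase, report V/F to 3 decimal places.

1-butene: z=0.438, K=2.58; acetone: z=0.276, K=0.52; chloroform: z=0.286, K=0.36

ΣzᵢKᵢ = 1.377; Σzᵢ/Kᵢ = 1.495.
Both exceed 1, so a two-phase solution exists.
Newton iteration, ψ⁰ = 0.5:
  ψ = 0.500: g = -0.0569, g' = -0.705 → ψ = 0.419
  ψ = 0.419: g = 0.0002, g' = -0.714 → ψ = 0.420
Converged at ψ = 0.420.

two-phase, V/F = 0.420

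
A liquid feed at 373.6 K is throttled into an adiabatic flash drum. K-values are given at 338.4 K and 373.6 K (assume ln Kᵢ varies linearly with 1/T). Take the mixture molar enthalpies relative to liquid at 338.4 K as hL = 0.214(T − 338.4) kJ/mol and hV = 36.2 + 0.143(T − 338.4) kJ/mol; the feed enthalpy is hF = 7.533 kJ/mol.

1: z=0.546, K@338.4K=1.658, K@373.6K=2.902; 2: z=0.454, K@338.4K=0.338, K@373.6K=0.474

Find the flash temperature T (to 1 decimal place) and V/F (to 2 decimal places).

Adiabatic flash: solve Rachford–Rice at each trial T, then check hF = ψ·hV(T) + (1−ψ)·hL(T).
  T = 338.4 K: K = (1.658, 0.338), RR gives ψ = 0.135, H_out = 4.880 kJ/mol
  T = 373.6 K: K = (2.902, 0.474), RR gives ψ = 0.799, H_out = 34.471 kJ/mol
  T = 356.0 K: K = (2.224, 0.404), RR gives ψ = 0.545, H_out = 22.802 kJ/mol
  T = 347.2 K: K = (1.927, 0.370), RR gives ψ = 0.377, H_out = 15.310 kJ/mol
  T = 342.8 K: K = (1.789, 0.354), RR gives ψ = 0.270, H_out = 10.631 kJ/mol
  T = 340.6 K: K = (1.723, 0.346), RR gives ψ = 0.207, H_out = 7.922 kJ/mol
Linear interpolation between T = 338.4 (H_out = 4.880) and T = 340.6 (H_out = 7.922) on hF = 7.533 gives T ≈ 340.3 K, at which ψ = 0.20.

T = 340.3 K, V/F = 0.20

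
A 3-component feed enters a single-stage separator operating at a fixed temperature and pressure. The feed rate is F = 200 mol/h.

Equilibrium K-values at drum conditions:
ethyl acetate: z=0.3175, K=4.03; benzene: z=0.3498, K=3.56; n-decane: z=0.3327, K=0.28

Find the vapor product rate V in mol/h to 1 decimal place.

Let ψ = V/F and solve Σ zᵢ(Kᵢ−1)/(1+ψ(Kᵢ−1)) = 0.
g(0) = ΣzᵢKᵢ − 1 = 1.6180 and g(1) = 1 − Σzᵢ/Kᵢ = -0.3653, so a root lies in (0, 1).
Iterate (Newton) starting at ψ = 0.67:
  ψ = 0.6700: g = 0.18450, g' = -1.2722 → ψ = 0.8150
  ψ = 0.8150: g = -0.01234, g' = -1.4931 → ψ = 0.8068
  ψ = 0.8068: g = -0.00009, g' = -1.4714 → ψ = 0.8067
Converged at ψ = 0.8067.
Then V = ψ·F = 0.8067·200 = 161.3 mol/h and L = F − V = 38.7 mol/h.

V = 161.3 mol/h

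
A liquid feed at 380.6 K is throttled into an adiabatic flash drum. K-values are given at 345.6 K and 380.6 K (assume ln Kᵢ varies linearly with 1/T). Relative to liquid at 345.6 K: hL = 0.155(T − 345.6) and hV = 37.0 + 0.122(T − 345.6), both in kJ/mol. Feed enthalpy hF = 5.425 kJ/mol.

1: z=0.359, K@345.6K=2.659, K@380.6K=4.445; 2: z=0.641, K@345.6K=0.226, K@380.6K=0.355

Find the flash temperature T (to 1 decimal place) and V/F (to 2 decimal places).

T = 350.1 K, V/F = 0.13

Adiabatic flash: solve Rachford–Rice at each trial T, then check hF = ψ·hV(T) + (1−ψ)·hL(T).
  T = 345.6 K: K = (2.659, 0.226), RR gives ψ = 0.077, H_out = 2.866 kJ/mol
  T = 380.6 K: K = (4.445, 0.355), RR gives ψ = 0.371, H_out = 18.706 kJ/mol
  T = 363.1 K: K = (3.481, 0.286), RR gives ψ = 0.245, H_out = 11.624 kJ/mol
  T = 354.4 K: K = (3.055, 0.255), RR gives ψ = 0.170, H_out = 7.609 kJ/mol
  T = 350.0 K: K = (2.852, 0.240), RR gives ψ = 0.127, H_out = 5.348 kJ/mol
  T = 352.2 K: K = (2.953, 0.248), RR gives ψ = 0.149, H_out = 6.502 kJ/mol
Linear interpolation between T = 350.0 (H_out = 5.348) and T = 352.2 (H_out = 6.502) on hF = 5.425 gives T ≈ 350.1 K, at which ψ = 0.13.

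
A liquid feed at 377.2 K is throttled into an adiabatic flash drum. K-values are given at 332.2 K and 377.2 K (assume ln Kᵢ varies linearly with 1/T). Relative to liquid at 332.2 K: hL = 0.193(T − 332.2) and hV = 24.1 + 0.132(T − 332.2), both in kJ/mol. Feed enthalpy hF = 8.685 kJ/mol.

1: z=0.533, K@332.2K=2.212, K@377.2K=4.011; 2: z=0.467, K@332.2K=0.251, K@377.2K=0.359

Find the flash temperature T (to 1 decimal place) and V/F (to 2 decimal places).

Adiabatic flash: solve Rachford–Rice at each trial T, then check hF = ψ·hV(T) + (1−ψ)·hL(T).
  T = 332.2 K: K = (2.212, 0.251), RR gives ψ = 0.326, H_out = 7.864 kJ/mol
  T = 377.2 K: K = (4.011, 0.359), RR gives ψ = 0.676, H_out = 23.130 kJ/mol
  T = 354.7 K: K = (3.035, 0.304), RR gives ψ = 0.536, H_out = 16.523 kJ/mol
  T = 343.4 K: K = (2.603, 0.277), RR gives ψ = 0.446, H_out = 12.597 kJ/mol
  T = 337.8 K: K = (2.403, 0.264), RR gives ψ = 0.391, H_out = 10.372 kJ/mol
  T = 335.0 K: K = (2.306, 0.257), RR gives ψ = 0.360, H_out = 9.159 kJ/mol
  T = 333.6 K: K = (2.259, 0.254), RR gives ψ = 0.344, H_out = 8.523 kJ/mol
Linear interpolation between T = 333.6 (H_out = 8.523) and T = 335.0 (H_out = 9.159) on hF = 8.685 gives T ≈ 334.0 K, at which ψ = 0.35.

T = 334.0 K, V/F = 0.35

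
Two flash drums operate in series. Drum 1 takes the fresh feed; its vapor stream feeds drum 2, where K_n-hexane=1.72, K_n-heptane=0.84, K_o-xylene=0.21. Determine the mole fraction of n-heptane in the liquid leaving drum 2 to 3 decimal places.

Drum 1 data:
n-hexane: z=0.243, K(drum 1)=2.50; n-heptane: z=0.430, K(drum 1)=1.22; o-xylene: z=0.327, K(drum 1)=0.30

x_n-heptane (drum 2) = 0.508

Drum 1:
Newton–Raphson from ψ₁ = 0.5:
  ψ₁ = 0.500: g = -0.0586, g' = -0.575 → ψ₁ = 0.398
  ψ₁ = 0.398: g = -0.0021, g' = -0.540 → ψ₁ = 0.394
Converged at ψ₁ = 0.394.
Drum-1 compositions:
  n-hexane: x = 0.153, y = 0.382
  n-heptane: x = 0.396, y = 0.483
  o-xylene: x = 0.452, y = 0.135
Drum-2 feed = drum-1 vapor: z₂ = (0.3818, 0.4827, 0.1355).
Drum 2:
Iterate (Newton) starting at ψ₂ = 0.4:
  ψ₂ = 0.400: g = -0.0256, g' = -0.314 → ψ₂ = 0.319
  ψ₂ = 0.319: g = -0.0008, g' = -0.296 → ψ₂ = 0.316
Converged at ψ₂ = 0.316.
  n-hexane: x = 0.311, y = 0.535
  n-heptane: x = 0.508, y = 0.427
  o-xylene: x = 0.181, y = 0.038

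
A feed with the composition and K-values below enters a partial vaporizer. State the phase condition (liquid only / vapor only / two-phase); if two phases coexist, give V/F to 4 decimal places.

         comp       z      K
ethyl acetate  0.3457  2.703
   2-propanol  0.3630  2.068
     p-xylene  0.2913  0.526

ΣzᵢKᵢ = 1.8383; Σzᵢ/Kᵢ = 0.8572.
Since Σzᵢ/Kᵢ < 1 the mixture is above its dew point — single vapor phase.

vapor only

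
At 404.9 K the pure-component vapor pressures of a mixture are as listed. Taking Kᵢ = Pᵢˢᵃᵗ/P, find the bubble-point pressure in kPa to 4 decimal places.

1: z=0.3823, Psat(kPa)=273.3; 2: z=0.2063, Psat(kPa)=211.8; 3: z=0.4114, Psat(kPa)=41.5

Pbub = 165.2500 kPa

At the bubble point ψ → 0, so ΣzᵢKᵢ = 1 with Kᵢ = Pᵢˢᵃᵗ/P ⇒ P = ΣzᵢPᵢˢᵃᵗ.
P = 0.3823·273.3 + 0.2063·211.8 + 0.4114·41.5 = 165.2500 kPa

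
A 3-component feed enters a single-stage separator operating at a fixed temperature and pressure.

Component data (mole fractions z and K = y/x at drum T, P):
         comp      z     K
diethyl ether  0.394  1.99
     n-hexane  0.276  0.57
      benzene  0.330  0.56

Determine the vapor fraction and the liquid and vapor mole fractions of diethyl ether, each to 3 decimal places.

Let ψ = V/F and solve Σ zᵢ(Kᵢ−1)/(1+ψ(Kᵢ−1)) = 0.
Feasibility: ΣzᵢKᵢ = 1.126, Σzᵢ/Kᵢ = 1.271 — both > 1, two phases present.
Newton iteration, ψ⁰ = 0.49:
  ψ = 0.490: g = -0.0728, g' = -0.361 → ψ = 0.288
  ψ = 0.288: g = 0.0017, g' = -0.384 → ψ = 0.293
Converged at ψ = 0.293.
Compositions from xᵢ = zᵢ/(1+ψ(Kᵢ−1)), yᵢ = Kᵢxᵢ:
  diethyl ether: x = 0.305, y = 0.608
  n-hexane: x = 0.316, y = 0.180
  benzene: x = 0.379, y = 0.212

ψ = 0.293, x_diethyl ether = 0.305, y_diethyl ether = 0.608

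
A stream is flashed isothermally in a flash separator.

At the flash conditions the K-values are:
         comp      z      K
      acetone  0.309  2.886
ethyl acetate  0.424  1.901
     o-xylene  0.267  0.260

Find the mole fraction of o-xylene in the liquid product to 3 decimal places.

x_o-xylene = 0.624

Let ψ = V/F and solve Σ zᵢ(Kᵢ−1)/(1+ψ(Kᵢ−1)) = 0.
Check two-phase: ΣzᵢKᵢ = 1.767 > 1 and Σzᵢ/Kᵢ = 1.357 > 1, so g(0) = 0.767 > 0 and g(1) = -0.357 < 0.
Iterate (Newton) starting at ψ = 0.5:
  ψ = 0.500: g = 0.2497, g' = -0.823 → ψ = 0.803
  ψ = 0.803: g = -0.0339, g' = -1.179 → ψ = 0.775
  ψ = 0.775: g = -0.0011, g' = -1.104 → ψ = 0.774
Converged at ψ = 0.774.
Compositions from xᵢ = zᵢ/(1+ψ(Kᵢ−1)), yᵢ = Kᵢxᵢ:
  acetone: x = 0.126, y = 0.363
  ethyl acetate: x = 0.250, y = 0.475
  o-xylene: x = 0.624, y = 0.162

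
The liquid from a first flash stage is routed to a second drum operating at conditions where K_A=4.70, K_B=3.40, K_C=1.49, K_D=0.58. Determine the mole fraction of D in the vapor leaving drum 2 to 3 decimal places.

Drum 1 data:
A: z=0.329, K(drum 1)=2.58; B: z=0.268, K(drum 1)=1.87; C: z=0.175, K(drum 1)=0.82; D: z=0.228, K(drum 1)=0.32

y_D (drum 2) = 0.447

Drum 1:
Let ψ₁ = V/F and solve Σ zᵢ(Kᵢ−1)/(1+ψ₁(Kᵢ−1)) = 0.
Feasibility: ΣzᵢKᵢ = 1.566, Σzᵢ/Kᵢ = 1.197 — both > 1, two phases present.
Newton–Raphson from ψ₁ = 0.5:
  ψ₁ = 0.500: g = 0.1834, g' = -0.604 → ψ₁ = 0.804
  ψ₁ = 0.804: g = -0.0125, g' = -0.750 → ψ₁ = 0.787
Converged at ψ₁ = 0.787.
Drum-1 compositions:
  A: x = 0.147, y = 0.378
  B: x = 0.159, y = 0.298
  C: x = 0.204, y = 0.167
  D: x = 0.490, y = 0.157
Drum-2 feed = drum-1 liquid: z₂ = (0.1467, 0.1591, 0.2039, 0.4904).
Drum 2:
Rachford–Rice: g(ψ₂) = Σ zᵢ(Kᵢ−1)/(1+ψ₂(Kᵢ−1)) = 0.
Check two-phase: ΣzᵢKᵢ = 1.818 > 1 and Σzᵢ/Kᵢ = 1.060 > 1, so g(0) = 0.818 > 0 and g(1) = -0.060 < 0.
Iterate (Newton) starting at ψ₂ = 0.43:
  ψ₂ = 0.430: g = 0.2285, g' = -0.683 → ψ₂ = 0.764
  ψ₂ = 0.764: g = 0.0458, g' = -0.465 → ψ₂ = 0.863
  ψ₂ = 0.863: g = 0.0009, g' = -0.448 → ψ₂ = 0.865
Converged at ψ₂ = 0.865.
  A: x = 0.035, y = 0.164
  B: x = 0.052, y = 0.176
  C: x = 0.143, y = 0.213
  D: x = 0.770, y = 0.447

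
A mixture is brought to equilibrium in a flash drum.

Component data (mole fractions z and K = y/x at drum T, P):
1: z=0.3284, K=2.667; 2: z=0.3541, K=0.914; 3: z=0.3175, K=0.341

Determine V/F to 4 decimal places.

Material balance + equilibrium reduce to Σ zᵢ(Kᵢ−1)/(1+V/F(Kᵢ−1)) = 0.
Feasibility: ΣzᵢKᵢ = 1.3078, Σzᵢ/Kᵢ = 1.4416 — both > 1, two phases present.
Newton iteration, V/F⁰ = 0.5:
  V/F = 0.5000: g = -0.04530, g' = -0.5810 → V/F = 0.4220
  V/F = 0.4220: g = -0.00009, g' = -0.5819 → V/F = 0.4219
Converged at V/F = 0.4219.

V/F = 0.4219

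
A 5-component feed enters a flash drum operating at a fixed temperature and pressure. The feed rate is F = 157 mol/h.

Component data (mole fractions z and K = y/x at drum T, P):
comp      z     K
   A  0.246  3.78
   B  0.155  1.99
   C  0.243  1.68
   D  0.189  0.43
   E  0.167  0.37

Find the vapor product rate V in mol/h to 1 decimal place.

Let β = V/F and solve Σ zᵢ(Kᵢ−1)/(1+β(Kᵢ−1)) = 0.
g(0) = ΣzᵢKᵢ − 1 = 0.790 and g(1) = 1 − Σzᵢ/Kᵢ = -0.178, so a root lies in (0, 1).
Newton–Raphson from β = 0.5:
  β = 0.500: g = 0.2078, g' = -0.725 → β = 0.787
  β = 0.787: g = 0.0045, g' = -0.745 → β = 0.793
Converged at β = 0.793.
Then V = β·F = 0.7928·157 = 124.5 mol/h and L = F − V = 32.5 mol/h.

V = 124.5 mol/h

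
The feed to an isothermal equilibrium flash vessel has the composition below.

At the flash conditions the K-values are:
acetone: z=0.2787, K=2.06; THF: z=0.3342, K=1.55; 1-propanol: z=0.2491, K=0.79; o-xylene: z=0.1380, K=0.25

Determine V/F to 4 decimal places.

V/F = 0.7430

Rachford–Rice: g(V/F) = Σ zᵢ(Kᵢ−1)/(1+V/F(Kᵢ−1)) = 0.
g(0) = ΣzᵢKᵢ − 1 = 0.3234 and g(1) = 1 − Σzᵢ/Kᵢ = -0.2182, so a root lies in (0, 1).
Newton iteration, V/F⁰ = 0.41:
  V/F = 0.4100: g = 0.14922, g' = -0.3945 → V/F = 0.7883
  V/F = 0.7883: g = -0.02669, g' = -0.6224 → V/F = 0.7454
  V/F = 0.7454: g = -0.00132, g' = -0.5632 → V/F = 0.7430
Converged at V/F = 0.7430.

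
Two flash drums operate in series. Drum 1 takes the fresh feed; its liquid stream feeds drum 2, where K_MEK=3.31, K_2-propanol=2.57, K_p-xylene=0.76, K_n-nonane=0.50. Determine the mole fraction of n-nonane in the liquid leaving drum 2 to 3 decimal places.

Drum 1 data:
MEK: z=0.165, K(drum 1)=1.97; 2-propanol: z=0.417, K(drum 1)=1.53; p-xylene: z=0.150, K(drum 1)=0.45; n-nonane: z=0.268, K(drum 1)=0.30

x_n-nonane (drum 2) = 0.581

Drum 1:
Newton iteration, ψ₁⁰ = 0.55:
  ψ₁ = 0.550: g = -0.1478, g' = -0.577 → ψ₁ = 0.294
  ψ₁ = 0.294: g = -0.0187, g' = -0.454 → ψ₁ = 0.252
Converged at ψ₁ = 0.252.
Drum-1 compositions:
  MEK: x = 0.133, y = 0.261
  2-propanol: x = 0.368, y = 0.563
  p-xylene: x = 0.174, y = 0.078
  n-nonane: x = 0.325, y = 0.098
Drum-2 feed = drum-1 liquid: z₂ = (0.1326, 0.3679, 0.1741, 0.3254).
Drum 2:
Rachford–Rice: g(ψ₂) = Σ zᵢ(Kᵢ−1)/(1+ψ₂(Kᵢ−1)) = 0.
Feasibility: ΣzᵢKᵢ = 1.679, Σzᵢ/Kᵢ = 1.063 — both > 1, two phases present.
Newton–Raphson from ψ₂ = 0.34:
  ψ₂ = 0.340: g = 0.3065, g' = -0.737 → ψ₂ = 0.756
  ψ₂ = 0.756: g = 0.0631, g' = -0.509 → ψ₂ = 0.880
Converged at ψ₂ = 0.880.
  MEK: x = 0.044, y = 0.145
  2-propanol: x = 0.154, y = 0.397
  p-xylene: x = 0.221, y = 0.168
  n-nonane: x = 0.581, y = 0.291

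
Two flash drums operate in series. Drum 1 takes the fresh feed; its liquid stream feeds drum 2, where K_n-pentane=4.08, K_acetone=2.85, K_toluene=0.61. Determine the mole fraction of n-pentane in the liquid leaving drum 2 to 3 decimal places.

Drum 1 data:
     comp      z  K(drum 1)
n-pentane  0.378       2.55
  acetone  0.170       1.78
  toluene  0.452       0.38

x_n-pentane (drum 2) = 0.075

Drum 1:
Rachford–Rice: g(ψ₁) = Σ zᵢ(Kᵢ−1)/(1+ψ₁(Kᵢ−1)) = 0.
Check two-phase: ΣzᵢKᵢ = 1.438 > 1 and Σzᵢ/Kᵢ = 1.433 > 1, so g(0) = 0.438 > 0 and g(1) = -0.433 < 0.
Newton iteration, ψ₁⁰ = 0.4:
  ψ₁ = 0.400: g = 0.0901, g' = -0.713 → ψ₁ = 0.526
  ψ₁ = 0.526: g = 0.0007, g' = -0.710 → ψ₁ = 0.527
Converged at ψ₁ = 0.527.
Drum-1 compositions:
  n-pentane: x = 0.208, y = 0.530
  acetone: x = 0.120, y = 0.214
  toluene: x = 0.672, y = 0.255
Drum-2 feed = drum-1 liquid: z₂ = (0.2080, 0.1205, 0.6715).
Drum 2:
Newton–Raphson from ψ₂ = 0.54:
  ψ₂ = 0.540: g = 0.0203, g' = -0.545 → ψ₂ = 0.577
  ψ₂ = 0.577: g = 0.0004, g' = -0.522 → ψ₂ = 0.578
Converged at ψ₂ = 0.578.
  n-pentane: x = 0.075, y = 0.305
  acetone: x = 0.058, y = 0.166
  toluene: x = 0.867, y = 0.529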